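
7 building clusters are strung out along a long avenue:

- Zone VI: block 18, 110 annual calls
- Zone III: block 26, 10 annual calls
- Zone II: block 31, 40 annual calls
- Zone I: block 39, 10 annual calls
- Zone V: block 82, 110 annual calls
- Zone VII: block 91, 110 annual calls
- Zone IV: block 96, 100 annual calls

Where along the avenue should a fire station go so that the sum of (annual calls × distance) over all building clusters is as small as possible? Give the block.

x = 82

For a sum of weighted absolute distances on a line, the optimum is the weighted median (not the mean). Total weight W = 490; half-weight = 245.
Sort by position and accumulate weight:
  block 18 (Zone VI, w=110) → cum 110
  block 26 (Zone III, w=10) → cum 120
  block 31 (Zone II, w=40) → cum 160
  block 39 (Zone I, w=10) → cum 170
  block 82 (Zone V, w=110) → cum 280  ≥ 245 → median here
  block 91 (Zone VII, w=110) → cum 390
  block 96 (Zone IV, w=100) → cum 490
Optimal location: block 82.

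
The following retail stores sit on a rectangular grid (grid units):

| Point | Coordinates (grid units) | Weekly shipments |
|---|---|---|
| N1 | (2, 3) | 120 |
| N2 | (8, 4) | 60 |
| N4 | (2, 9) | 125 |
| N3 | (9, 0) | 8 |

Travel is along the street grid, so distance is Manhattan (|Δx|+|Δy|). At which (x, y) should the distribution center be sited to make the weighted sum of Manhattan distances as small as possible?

Manhattan distance separates: Σwᵢ(|x−xᵢ|+|y−yᵢ|) = Σwᵢ|x−xᵢ| + Σwᵢ|y−yᵢ|, so x and y are optimised independently as 1-D weighted medians.
Total weight W = 313; half = 156.5.
x-coordinate, sorted with cumulative weight:
  x=2 (N1, w=120) cum 120
  x=2 (N4, w=125) cum 245  ← median
  x=8 (N2, w=60) cum 305
  x=9 (N3, w=8) cum 313
⇒ x* = 2
y-coordinate, sorted with cumulative weight:
  y=0 (N3, w=8) cum 8
  y=3 (N1, w=120) cum 128
  y=4 (N2, w=60) cum 188  ← median
  y=9 (N4, w=125) cum 313
⇒ y* = 4

(2, 4)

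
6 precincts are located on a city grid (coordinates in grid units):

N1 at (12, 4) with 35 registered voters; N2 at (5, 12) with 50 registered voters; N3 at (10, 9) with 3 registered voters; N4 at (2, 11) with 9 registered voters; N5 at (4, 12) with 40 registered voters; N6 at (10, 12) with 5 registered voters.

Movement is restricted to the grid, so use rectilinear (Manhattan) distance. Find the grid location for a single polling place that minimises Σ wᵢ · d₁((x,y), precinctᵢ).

(5, 12)

Manhattan distance separates: Σwᵢ(|x−xᵢ|+|y−yᵢ|) = Σwᵢ|x−xᵢ| + Σwᵢ|y−yᵢ|, so x and y are optimised independently as 1-D weighted medians.
Total weight W = 142; half = 71.
x-coordinate, sorted with cumulative weight:
  x=2 (N4, w=9) cum 9
  x=4 (N5, w=40) cum 49
  x=5 (N2, w=50) cum 99  ← median
  x=10 (N3, w=3) cum 102
  x=10 (N6, w=5) cum 107
  x=12 (N1, w=35) cum 142
⇒ x* = 5
y-coordinate, sorted with cumulative weight:
  y=4 (N1, w=35) cum 35
  y=9 (N3, w=3) cum 38
  y=11 (N4, w=9) cum 47
  y=12 (N2, w=50) cum 97  ← median
  y=12 (N5, w=40) cum 137
  y=12 (N6, w=5) cum 142
⇒ y* = 12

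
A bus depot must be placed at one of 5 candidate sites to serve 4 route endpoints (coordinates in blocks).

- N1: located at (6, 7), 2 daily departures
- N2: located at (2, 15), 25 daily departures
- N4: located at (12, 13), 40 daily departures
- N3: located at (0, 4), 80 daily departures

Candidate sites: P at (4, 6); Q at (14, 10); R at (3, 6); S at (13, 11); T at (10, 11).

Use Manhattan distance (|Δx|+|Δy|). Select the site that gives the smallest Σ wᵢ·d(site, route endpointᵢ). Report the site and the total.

R, total 1298 blocks

Total weighted distance at each candidate:
  P (4, 6): total = 1361
  Q (14, 10): total = 2247
  R (3, 6): total = 1298
  S (13, 11): total = 2117
  T (10, 11): total = 1836
Minimum is at R with total 1298 blocks.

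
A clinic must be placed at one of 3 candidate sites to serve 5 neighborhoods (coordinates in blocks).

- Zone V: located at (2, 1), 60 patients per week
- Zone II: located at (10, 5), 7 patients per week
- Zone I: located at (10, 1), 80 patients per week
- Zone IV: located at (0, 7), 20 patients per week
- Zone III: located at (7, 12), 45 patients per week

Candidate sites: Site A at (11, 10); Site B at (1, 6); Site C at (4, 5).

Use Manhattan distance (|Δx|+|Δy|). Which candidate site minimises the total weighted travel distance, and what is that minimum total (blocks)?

Total weighted distance at each candidate:
  Site A (11, 10): total = 2472
  Site B (1, 6): total = 2130
  Site C (4, 5): total = 1772
Minimum is at Site C with total 1772 blocks.

Site C, total 1772 blocks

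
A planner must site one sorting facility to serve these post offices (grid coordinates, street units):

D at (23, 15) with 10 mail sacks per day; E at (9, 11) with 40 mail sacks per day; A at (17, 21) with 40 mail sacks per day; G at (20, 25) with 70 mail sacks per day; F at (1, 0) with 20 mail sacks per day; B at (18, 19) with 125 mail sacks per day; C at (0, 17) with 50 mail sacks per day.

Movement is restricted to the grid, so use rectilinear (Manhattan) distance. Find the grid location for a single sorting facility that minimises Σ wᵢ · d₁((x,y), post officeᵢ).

(18, 19)

Manhattan distance separates: Σwᵢ(|x−xᵢ|+|y−yᵢ|) = Σwᵢ|x−xᵢ| + Σwᵢ|y−yᵢ|, so x and y are optimised independently as 1-D weighted medians.
Total weight W = 355; half = 177.5.
x-coordinate, sorted with cumulative weight:
  x=0 (C, w=50) cum 50
  x=1 (F, w=20) cum 70
  x=9 (E, w=40) cum 110
  x=17 (A, w=40) cum 150
  x=18 (B, w=125) cum 275  ← median
  x=20 (G, w=70) cum 345
  x=23 (D, w=10) cum 355
⇒ x* = 18
y-coordinate, sorted with cumulative weight:
  y=0 (F, w=20) cum 20
  y=11 (E, w=40) cum 60
  y=15 (D, w=10) cum 70
  y=17 (C, w=50) cum 120
  y=19 (B, w=125) cum 245  ← median
  y=21 (A, w=40) cum 285
  y=25 (G, w=70) cum 355
⇒ y* = 19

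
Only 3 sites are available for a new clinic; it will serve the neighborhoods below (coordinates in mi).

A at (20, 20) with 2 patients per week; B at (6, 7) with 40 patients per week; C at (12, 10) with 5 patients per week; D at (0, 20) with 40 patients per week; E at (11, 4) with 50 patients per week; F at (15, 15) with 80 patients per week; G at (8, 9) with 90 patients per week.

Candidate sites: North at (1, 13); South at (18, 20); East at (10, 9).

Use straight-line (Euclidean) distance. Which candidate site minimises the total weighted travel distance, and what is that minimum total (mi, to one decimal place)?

East, total 1874.2 mi

Total weighted distance at each candidate:
  North (1, 13): total = 3222.4
  South (18, 20): total = 4167.6
  East (10, 9): total = 1874.2
Minimum is at East with total 1874.2 mi.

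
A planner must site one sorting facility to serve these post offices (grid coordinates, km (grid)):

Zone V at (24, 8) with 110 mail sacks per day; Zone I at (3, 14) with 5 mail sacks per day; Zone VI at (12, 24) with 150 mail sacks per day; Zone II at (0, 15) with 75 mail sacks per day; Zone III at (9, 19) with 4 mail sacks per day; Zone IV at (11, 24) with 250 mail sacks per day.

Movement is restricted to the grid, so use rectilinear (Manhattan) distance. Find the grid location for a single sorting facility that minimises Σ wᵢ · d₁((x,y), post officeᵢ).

(11, 24)

Manhattan distance separates: Σwᵢ(|x−xᵢ|+|y−yᵢ|) = Σwᵢ|x−xᵢ| + Σwᵢ|y−yᵢ|, so x and y are optimised independently as 1-D weighted medians.
Total weight W = 594; half = 297.
x-coordinate, sorted with cumulative weight:
  x=0 (Zone II, w=75) cum 75
  x=3 (Zone I, w=5) cum 80
  x=9 (Zone III, w=4) cum 84
  x=11 (Zone IV, w=250) cum 334  ← median
  x=12 (Zone VI, w=150) cum 484
  x=24 (Zone V, w=110) cum 594
⇒ x* = 11
y-coordinate, sorted with cumulative weight:
  y=8 (Zone V, w=110) cum 110
  y=14 (Zone I, w=5) cum 115
  y=15 (Zone II, w=75) cum 190
  y=19 (Zone III, w=4) cum 194
  y=24 (Zone VI, w=150) cum 344  ← median
  y=24 (Zone IV, w=250) cum 594
⇒ y* = 24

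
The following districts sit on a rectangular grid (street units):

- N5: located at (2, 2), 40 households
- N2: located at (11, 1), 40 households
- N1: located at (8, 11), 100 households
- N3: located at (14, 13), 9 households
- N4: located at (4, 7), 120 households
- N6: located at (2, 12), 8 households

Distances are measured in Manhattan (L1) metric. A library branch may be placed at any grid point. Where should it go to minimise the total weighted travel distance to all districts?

(4, 7)

Manhattan distance separates: Σwᵢ(|x−xᵢ|+|y−yᵢ|) = Σwᵢ|x−xᵢ| + Σwᵢ|y−yᵢ|, so x and y are optimised independently as 1-D weighted medians.
Total weight W = 317; half = 158.5.
x-coordinate, sorted with cumulative weight:
  x=2 (N5, w=40) cum 40
  x=2 (N6, w=8) cum 48
  x=4 (N4, w=120) cum 168  ← median
  x=8 (N1, w=100) cum 268
  x=11 (N2, w=40) cum 308
  x=14 (N3, w=9) cum 317
⇒ x* = 4
y-coordinate, sorted with cumulative weight:
  y=1 (N2, w=40) cum 40
  y=2 (N5, w=40) cum 80
  y=7 (N4, w=120) cum 200  ← median
  y=11 (N1, w=100) cum 300
  y=12 (N6, w=8) cum 308
  y=13 (N3, w=9) cum 317
⇒ y* = 7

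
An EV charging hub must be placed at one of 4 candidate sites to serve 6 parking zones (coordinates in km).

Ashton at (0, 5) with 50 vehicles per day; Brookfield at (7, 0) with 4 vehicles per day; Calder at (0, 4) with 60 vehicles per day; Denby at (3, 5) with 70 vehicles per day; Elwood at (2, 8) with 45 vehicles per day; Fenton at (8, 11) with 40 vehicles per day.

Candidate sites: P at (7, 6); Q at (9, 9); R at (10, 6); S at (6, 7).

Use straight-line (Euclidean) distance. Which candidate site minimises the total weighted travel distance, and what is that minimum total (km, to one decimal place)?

Total weighted distance at each candidate:
  P (7, 6): total = 1549.3
  Q (9, 9): total = 2059.5
  R (10, 6): total = 2222.7
  S (6, 7): total = 1363.8
Minimum is at S with total 1363.8 km.

S, total 1363.8 km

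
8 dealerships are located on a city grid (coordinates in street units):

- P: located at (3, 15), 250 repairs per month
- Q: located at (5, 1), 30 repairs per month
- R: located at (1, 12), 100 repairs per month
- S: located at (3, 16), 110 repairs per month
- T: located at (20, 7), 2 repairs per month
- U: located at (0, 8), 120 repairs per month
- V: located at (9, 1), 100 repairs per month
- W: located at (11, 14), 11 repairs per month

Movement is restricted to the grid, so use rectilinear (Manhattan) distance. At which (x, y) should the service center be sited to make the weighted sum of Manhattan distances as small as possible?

(3, 14)

Manhattan distance separates: Σwᵢ(|x−xᵢ|+|y−yᵢ|) = Σwᵢ|x−xᵢ| + Σwᵢ|y−yᵢ|, so x and y are optimised independently as 1-D weighted medians.
Total weight W = 723; half = 361.5.
x-coordinate, sorted with cumulative weight:
  x=0 (U, w=120) cum 120
  x=1 (R, w=100) cum 220
  x=3 (P, w=250) cum 470  ← median
  x=3 (S, w=110) cum 580
  x=5 (Q, w=30) cum 610
  x=9 (V, w=100) cum 710
  x=11 (W, w=11) cum 721
  x=20 (T, w=2) cum 723
⇒ x* = 3
y-coordinate, sorted with cumulative weight:
  y=1 (Q, w=30) cum 30
  y=1 (V, w=100) cum 130
  y=7 (T, w=2) cum 132
  y=8 (U, w=120) cum 252
  y=12 (R, w=100) cum 352
  y=14 (W, w=11) cum 363  ← median
  y=15 (P, w=250) cum 613
  y=16 (S, w=110) cum 723
⇒ y* = 14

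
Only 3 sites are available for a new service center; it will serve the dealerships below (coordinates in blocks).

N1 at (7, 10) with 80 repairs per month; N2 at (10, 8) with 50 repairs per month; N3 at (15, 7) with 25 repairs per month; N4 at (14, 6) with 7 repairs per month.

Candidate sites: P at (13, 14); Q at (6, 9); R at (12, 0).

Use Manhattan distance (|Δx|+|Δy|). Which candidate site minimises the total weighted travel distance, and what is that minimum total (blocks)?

Total weighted distance at each candidate:
  P (13, 14): total = 1538
  Q (6, 9): total = 762
  R (12, 0): total = 2006
Minimum is at Q with total 762 blocks.

Q, total 762 blocks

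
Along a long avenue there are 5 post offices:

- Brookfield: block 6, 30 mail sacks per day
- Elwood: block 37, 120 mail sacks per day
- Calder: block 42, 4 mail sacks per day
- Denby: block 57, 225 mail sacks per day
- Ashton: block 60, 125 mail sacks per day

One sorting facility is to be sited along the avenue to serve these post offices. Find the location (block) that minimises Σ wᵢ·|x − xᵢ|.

For a sum of weighted absolute distances on a line, the optimum is the weighted median (not the mean). Total weight W = 504; half-weight = 252.
Sort by position and accumulate weight:
  block 6 (Brookfield, w=30) → cum 30
  block 37 (Elwood, w=120) → cum 150
  block 42 (Calder, w=4) → cum 154
  block 57 (Denby, w=225) → cum 379  ≥ 252 → median here
  block 60 (Ashton, w=125) → cum 504
Optimal location: block 57.

x = 57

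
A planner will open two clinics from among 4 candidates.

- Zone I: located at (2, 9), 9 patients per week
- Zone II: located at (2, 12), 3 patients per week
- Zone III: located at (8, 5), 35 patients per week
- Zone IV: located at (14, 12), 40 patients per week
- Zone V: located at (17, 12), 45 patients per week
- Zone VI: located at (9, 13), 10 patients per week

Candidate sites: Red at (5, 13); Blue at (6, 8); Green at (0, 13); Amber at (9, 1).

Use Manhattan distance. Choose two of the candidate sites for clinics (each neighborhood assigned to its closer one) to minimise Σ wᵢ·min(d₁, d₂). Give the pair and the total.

{Red, Blue}, total 1257

Evaluate every pair (each demand assigned to the nearer of the two):
  {Red, Blue}: total = 1257
  {Red, Amber}: total = 1275
  {Blue, Green}: total = 1464
  {Red, Green}: total = 1473
  {Blue, Amber}: total = 1479
  {Green, Amber}: total = 1738
Best pair: {Red, Blue} with total 1257.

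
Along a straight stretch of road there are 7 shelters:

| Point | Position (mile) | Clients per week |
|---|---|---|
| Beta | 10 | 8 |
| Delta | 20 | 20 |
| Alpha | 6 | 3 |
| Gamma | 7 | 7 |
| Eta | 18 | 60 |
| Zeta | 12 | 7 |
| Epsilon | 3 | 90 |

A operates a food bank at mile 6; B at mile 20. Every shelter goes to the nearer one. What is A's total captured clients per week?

The indifferent point is the midpoint (6+20)/2 = 13; shelters left of it (closer to A at 6) go to A, those right go to B.
  Epsilon at 3 (w=90) → A
  Alpha at 6 (w=3) → A
  Gamma at 7 (w=7) → A
  Beta at 10 (w=8) → A
  Zeta at 12 (w=7) → A
  Eta at 18 (w=60) → B
  Delta at 20 (w=20) → B
A captures 115; B captures 80.

115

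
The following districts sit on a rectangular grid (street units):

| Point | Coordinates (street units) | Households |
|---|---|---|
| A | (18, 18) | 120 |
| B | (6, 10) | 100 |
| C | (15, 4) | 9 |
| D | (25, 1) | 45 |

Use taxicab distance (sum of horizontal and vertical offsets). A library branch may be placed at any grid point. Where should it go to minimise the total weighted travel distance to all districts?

(18, 10)

Manhattan distance separates: Σwᵢ(|x−xᵢ|+|y−yᵢ|) = Σwᵢ|x−xᵢ| + Σwᵢ|y−yᵢ|, so x and y are optimised independently as 1-D weighted medians.
Total weight W = 274; half = 137.
x-coordinate, sorted with cumulative weight:
  x=6 (B, w=100) cum 100
  x=15 (C, w=9) cum 109
  x=18 (A, w=120) cum 229  ← median
  x=25 (D, w=45) cum 274
⇒ x* = 18
y-coordinate, sorted with cumulative weight:
  y=1 (D, w=45) cum 45
  y=4 (C, w=9) cum 54
  y=10 (B, w=100) cum 154  ← median
  y=18 (A, w=120) cum 274
⇒ y* = 10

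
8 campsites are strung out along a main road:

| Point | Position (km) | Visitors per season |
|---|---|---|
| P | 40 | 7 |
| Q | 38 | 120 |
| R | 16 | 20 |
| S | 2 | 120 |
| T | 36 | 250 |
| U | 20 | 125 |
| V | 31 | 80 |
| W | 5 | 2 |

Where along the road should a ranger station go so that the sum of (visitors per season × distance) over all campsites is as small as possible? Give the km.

For a sum of weighted absolute distances on a line, the optimum is the weighted median (not the mean). Total weight W = 724; half-weight = 362.
Sort by position and accumulate weight:
  km 2 (S, w=120) → cum 120
  km 5 (W, w=2) → cum 122
  km 16 (R, w=20) → cum 142
  km 20 (U, w=125) → cum 267
  km 31 (V, w=80) → cum 347
  km 36 (T, w=250) → cum 597  ≥ 362 → median here
  km 38 (Q, w=120) → cum 717
  km 40 (P, w=7) → cum 724
Optimal location: km 36.

x = 36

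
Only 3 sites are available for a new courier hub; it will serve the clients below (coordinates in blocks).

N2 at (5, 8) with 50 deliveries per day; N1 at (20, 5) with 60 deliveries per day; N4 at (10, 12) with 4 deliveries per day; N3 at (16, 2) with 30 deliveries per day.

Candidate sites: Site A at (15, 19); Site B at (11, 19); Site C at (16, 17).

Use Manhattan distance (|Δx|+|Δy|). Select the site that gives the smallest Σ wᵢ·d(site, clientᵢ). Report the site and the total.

Total weighted distance at each candidate:
  Site A (15, 19): total = 2778
  Site B (11, 19): total = 2922
  Site C (16, 17): total = 2454
Minimum is at Site C with total 2454 blocks.

Site C, total 2454 blocks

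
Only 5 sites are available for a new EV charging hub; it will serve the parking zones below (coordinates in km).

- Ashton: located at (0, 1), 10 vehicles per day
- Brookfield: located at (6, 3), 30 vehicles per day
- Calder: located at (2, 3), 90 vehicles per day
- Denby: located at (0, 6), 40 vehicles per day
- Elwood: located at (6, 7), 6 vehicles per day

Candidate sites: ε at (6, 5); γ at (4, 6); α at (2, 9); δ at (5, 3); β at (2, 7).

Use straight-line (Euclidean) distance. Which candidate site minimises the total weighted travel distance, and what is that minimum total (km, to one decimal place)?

δ, total 611.8 km

Total weighted distance at each candidate:
  ε (6, 5): total = 789.9
  γ (4, 6): total = 670.1
  α (2, 9): total = 1009.9
  δ (5, 3): total = 611.8
  β (2, 7): total = 706.4
Minimum is at δ with total 611.8 km.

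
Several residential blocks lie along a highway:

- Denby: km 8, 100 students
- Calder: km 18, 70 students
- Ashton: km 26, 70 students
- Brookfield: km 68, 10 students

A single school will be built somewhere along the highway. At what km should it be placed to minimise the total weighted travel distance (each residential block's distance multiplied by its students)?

For a sum of weighted absolute distances on a line, the optimum is the weighted median (not the mean). Total weight W = 250; half-weight = 125.
Sort by position and accumulate weight:
  km 8 (Denby, w=100) → cum 100
  km 18 (Calder, w=70) → cum 170  ≥ 125 → median here
  km 26 (Ashton, w=70) → cum 240
  km 68 (Brookfield, w=10) → cum 250
Optimal location: km 18.

x = 18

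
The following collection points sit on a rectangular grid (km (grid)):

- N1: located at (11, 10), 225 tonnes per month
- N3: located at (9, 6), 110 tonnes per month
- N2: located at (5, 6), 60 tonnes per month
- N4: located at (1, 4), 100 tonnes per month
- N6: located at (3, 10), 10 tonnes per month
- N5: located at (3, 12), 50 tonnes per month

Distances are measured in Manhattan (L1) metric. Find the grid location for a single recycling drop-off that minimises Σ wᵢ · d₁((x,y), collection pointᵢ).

(9, 10)

Manhattan distance separates: Σwᵢ(|x−xᵢ|+|y−yᵢ|) = Σwᵢ|x−xᵢ| + Σwᵢ|y−yᵢ|, so x and y are optimised independently as 1-D weighted medians.
Total weight W = 555; half = 277.5.
x-coordinate, sorted with cumulative weight:
  x=1 (N4, w=100) cum 100
  x=3 (N6, w=10) cum 110
  x=3 (N5, w=50) cum 160
  x=5 (N2, w=60) cum 220
  x=9 (N3, w=110) cum 330  ← median
  x=11 (N1, w=225) cum 555
⇒ x* = 9
y-coordinate, sorted with cumulative weight:
  y=4 (N4, w=100) cum 100
  y=6 (N3, w=110) cum 210
  y=6 (N2, w=60) cum 270
  y=10 (N1, w=225) cum 495  ← median
  y=10 (N6, w=10) cum 505
  y=12 (N5, w=50) cum 555
⇒ y* = 10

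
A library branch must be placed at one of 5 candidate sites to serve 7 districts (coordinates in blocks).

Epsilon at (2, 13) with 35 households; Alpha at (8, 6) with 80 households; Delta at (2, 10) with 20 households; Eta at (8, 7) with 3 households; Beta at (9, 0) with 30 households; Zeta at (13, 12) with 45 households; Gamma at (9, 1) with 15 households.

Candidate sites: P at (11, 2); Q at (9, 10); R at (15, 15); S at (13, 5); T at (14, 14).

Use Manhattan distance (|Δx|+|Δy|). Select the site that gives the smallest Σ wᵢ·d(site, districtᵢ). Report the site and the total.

Total weighted distance at each candidate:
  P (11, 2): total = 2329
  Q (9, 10): total = 1607
  R (15, 15): total = 3365
  S (13, 5): total = 2191
  T (14, 14): total = 2909
Minimum is at Q with total 1607 blocks.

Q, total 1607 blocks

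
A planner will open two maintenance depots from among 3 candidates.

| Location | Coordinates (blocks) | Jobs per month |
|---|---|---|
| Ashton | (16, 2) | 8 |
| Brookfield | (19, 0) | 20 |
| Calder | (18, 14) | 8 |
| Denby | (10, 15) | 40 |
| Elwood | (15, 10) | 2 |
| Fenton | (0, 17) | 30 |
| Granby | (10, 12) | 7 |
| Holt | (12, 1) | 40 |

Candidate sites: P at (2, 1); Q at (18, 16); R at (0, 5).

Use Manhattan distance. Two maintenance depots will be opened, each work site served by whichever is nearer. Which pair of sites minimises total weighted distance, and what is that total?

Evaluate every pair (each demand assigned to the nearer of the two):
  {P, Q}: total = 1878
  {Q, R}: total = 1946
  {P, R}: total = 2415
Best pair: {P, Q} with total 1878.

{P, Q}, total 1878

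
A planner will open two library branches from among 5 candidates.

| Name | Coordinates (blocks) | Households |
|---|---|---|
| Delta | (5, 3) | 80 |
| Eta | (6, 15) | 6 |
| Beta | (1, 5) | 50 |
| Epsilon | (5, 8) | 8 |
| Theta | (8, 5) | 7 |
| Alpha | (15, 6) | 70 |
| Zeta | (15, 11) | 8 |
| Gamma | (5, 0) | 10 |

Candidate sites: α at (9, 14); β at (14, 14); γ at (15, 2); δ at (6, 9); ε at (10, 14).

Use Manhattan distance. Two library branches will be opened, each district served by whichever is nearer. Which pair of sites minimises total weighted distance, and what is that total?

Evaluate every pair (each demand assigned to the nearer of the two):
  {γ, δ}: total = 1556
  {β, δ}: total = 1866
  {δ, ε}: total = 2102
  {α, δ}: total = 2104
  {α, γ}: total = 2376
  {γ, ε}: total = 2382
  {β, γ}: total = 2406
  {α, β}: total = 3066
  {β, ε}: total = 3227
  {α, ε}: total = 3378
Best pair: {γ, δ} with total 1556.

{γ, δ}, total 1556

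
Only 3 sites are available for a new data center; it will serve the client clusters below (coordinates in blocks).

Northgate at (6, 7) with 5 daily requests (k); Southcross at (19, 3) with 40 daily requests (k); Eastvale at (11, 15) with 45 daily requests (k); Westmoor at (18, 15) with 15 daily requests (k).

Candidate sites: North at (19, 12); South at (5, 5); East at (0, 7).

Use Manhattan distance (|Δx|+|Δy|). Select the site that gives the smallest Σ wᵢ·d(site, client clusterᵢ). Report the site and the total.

Total weighted distance at each candidate:
  North (19, 12): total = 1005
  South (5, 5): total = 1720
  East (0, 7): total = 2195
Minimum is at North with total 1005 blocks.

North, total 1005 blocks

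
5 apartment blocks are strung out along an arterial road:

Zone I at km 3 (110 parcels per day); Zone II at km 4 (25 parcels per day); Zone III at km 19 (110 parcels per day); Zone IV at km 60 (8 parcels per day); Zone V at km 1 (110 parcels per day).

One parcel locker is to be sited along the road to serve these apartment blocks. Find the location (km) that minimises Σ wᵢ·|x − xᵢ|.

For a sum of weighted absolute distances on a line, the optimum is the weighted median (not the mean). Total weight W = 363; half-weight = 181.5.
Sort by position and accumulate weight:
  km 1 (Zone V, w=110) → cum 110
  km 3 (Zone I, w=110) → cum 220  ≥ 181.5 → median here
  km 4 (Zone II, w=25) → cum 245
  km 19 (Zone III, w=110) → cum 355
  km 60 (Zone IV, w=8) → cum 363
Optimal location: km 3.

x = 3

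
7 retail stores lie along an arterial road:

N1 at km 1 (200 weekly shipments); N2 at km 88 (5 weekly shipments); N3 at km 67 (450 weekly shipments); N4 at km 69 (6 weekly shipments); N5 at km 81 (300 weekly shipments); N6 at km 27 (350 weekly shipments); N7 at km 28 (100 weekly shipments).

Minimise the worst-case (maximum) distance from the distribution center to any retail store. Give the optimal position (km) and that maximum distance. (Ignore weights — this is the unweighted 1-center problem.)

location 44.5, max distance 43.5

The 1-center on a line is the midpoint of the two extreme points: leftmost at 1, rightmost at 88.
Optimal location = (1 + 88)/2 = 44.5; maximum distance = (88 − 1)/2 = 43.5.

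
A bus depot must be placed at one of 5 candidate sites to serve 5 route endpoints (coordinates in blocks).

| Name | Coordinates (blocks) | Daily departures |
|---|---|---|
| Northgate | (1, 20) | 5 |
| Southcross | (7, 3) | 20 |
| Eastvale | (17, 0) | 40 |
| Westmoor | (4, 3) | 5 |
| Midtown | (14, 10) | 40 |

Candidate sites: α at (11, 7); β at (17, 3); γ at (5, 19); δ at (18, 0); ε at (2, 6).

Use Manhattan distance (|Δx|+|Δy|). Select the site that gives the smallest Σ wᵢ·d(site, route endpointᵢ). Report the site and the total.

Total weighted distance at each candidate:
  α (11, 7): total = 1090
  β (17, 3): total = 950
  γ (5, 19): total = 2430
  δ (18, 0): total = 1150
  ε (2, 6): total = 1740
Minimum is at β with total 950 blocks.

β, total 950 blocks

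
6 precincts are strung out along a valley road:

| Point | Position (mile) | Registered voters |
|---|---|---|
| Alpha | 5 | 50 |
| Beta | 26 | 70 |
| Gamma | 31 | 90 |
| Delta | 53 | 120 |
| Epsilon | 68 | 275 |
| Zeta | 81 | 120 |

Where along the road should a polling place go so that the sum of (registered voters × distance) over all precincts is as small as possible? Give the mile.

x = 68

For a sum of weighted absolute distances on a line, the optimum is the weighted median (not the mean). Total weight W = 725; half-weight = 362.5.
Sort by position and accumulate weight:
  mile 5 (Alpha, w=50) → cum 50
  mile 26 (Beta, w=70) → cum 120
  mile 31 (Gamma, w=90) → cum 210
  mile 53 (Delta, w=120) → cum 330
  mile 68 (Epsilon, w=275) → cum 605  ≥ 362.5 → median here
  mile 81 (Zeta, w=120) → cum 725
Optimal location: mile 68.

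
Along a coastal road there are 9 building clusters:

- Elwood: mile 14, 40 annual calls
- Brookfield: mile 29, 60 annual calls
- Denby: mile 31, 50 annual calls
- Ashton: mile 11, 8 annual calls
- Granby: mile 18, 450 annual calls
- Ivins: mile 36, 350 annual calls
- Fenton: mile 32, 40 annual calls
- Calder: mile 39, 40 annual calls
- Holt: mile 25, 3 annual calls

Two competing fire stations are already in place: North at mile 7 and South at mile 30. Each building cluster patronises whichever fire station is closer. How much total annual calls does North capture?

The indifferent point is the midpoint (7+30)/2 = 18.5; building clusters left of it (closer to North at 7) go to North, those right go to South.
  Ashton at 11 (w=8) → North
  Elwood at 14 (w=40) → North
  Granby at 18 (w=450) → North
  Holt at 25 (w=3) → South
  Brookfield at 29 (w=60) → South
  Denby at 31 (w=50) → South
  Fenton at 32 (w=40) → South
  Ivins at 36 (w=350) → South
  Calder at 39 (w=40) → South
North captures 498; South captures 543.

498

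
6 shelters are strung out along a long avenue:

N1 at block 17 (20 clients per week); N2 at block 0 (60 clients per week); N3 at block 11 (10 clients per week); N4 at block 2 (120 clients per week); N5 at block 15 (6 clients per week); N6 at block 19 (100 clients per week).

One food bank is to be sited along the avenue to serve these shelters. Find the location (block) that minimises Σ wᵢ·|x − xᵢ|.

x = 2

For a sum of weighted absolute distances on a line, the optimum is the weighted median (not the mean). Total weight W = 316; half-weight = 158.
Sort by position and accumulate weight:
  block 0 (N2, w=60) → cum 60
  block 2 (N4, w=120) → cum 180  ≥ 158 → median here
  block 11 (N3, w=10) → cum 190
  block 15 (N5, w=6) → cum 196
  block 17 (N1, w=20) → cum 216
  block 19 (N6, w=100) → cum 316
Optimal location: block 2.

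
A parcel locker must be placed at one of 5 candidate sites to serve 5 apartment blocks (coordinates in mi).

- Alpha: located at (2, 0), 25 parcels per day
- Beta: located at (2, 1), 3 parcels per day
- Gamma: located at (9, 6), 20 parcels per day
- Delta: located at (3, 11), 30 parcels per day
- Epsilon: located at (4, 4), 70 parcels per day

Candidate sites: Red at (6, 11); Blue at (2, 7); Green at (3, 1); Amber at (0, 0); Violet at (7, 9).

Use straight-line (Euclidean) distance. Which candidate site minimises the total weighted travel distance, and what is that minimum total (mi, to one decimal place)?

Blue, total 710.5 mi

Total weighted distance at each candidate:
  Red (6, 11): total = 1041.2
  Blue (2, 7): total = 710.5
  Green (3, 1): total = 715.9
  Amber (0, 0): total = 1011.1
  Violet (7, 9): total = 900.1
Minimum is at Blue with total 710.5 mi.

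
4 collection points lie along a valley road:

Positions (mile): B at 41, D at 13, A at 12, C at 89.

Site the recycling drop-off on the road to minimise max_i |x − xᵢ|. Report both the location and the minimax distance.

The 1-center on a line is the midpoint of the two extreme points: leftmost at 12, rightmost at 89.
Optimal location = (12 + 89)/2 = 50.5; maximum distance = (89 − 12)/2 = 38.5.

location 50.5, max distance 38.5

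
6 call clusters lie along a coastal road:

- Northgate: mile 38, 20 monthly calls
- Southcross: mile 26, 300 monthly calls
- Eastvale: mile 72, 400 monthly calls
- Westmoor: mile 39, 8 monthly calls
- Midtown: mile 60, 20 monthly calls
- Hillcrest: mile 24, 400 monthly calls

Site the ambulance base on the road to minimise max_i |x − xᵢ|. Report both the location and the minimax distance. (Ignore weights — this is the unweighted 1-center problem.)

The 1-center on a line is the midpoint of the two extreme points: leftmost at 24, rightmost at 72.
Optimal location = (24 + 72)/2 = 48; maximum distance = (72 − 24)/2 = 24.

location 48, max distance 24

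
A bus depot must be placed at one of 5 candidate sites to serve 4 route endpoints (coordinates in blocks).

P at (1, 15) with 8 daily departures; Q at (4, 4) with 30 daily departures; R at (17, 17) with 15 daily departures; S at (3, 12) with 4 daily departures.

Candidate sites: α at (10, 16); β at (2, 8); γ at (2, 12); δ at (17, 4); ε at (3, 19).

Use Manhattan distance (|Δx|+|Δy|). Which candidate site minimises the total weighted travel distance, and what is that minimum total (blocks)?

Total weighted distance at each candidate:
  α (10, 16): total = 784
  β (2, 8): total = 624
  γ (2, 12): total = 636
  δ (17, 4): total = 889
  ε (3, 19): total = 796
Minimum is at β with total 624 blocks.

β, total 624 blocks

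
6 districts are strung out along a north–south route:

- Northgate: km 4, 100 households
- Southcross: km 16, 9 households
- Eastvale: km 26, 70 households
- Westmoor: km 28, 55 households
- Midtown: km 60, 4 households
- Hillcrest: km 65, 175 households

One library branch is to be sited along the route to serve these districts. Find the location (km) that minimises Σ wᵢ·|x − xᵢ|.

For a sum of weighted absolute distances on a line, the optimum is the weighted median (not the mean). Total weight W = 413; half-weight = 206.5.
Sort by position and accumulate weight:
  km 4 (Northgate, w=100) → cum 100
  km 16 (Southcross, w=9) → cum 109
  km 26 (Eastvale, w=70) → cum 179
  km 28 (Westmoor, w=55) → cum 234  ≥ 206.5 → median here
  km 60 (Midtown, w=4) → cum 238
  km 65 (Hillcrest, w=175) → cum 413
Optimal location: km 28.

x = 28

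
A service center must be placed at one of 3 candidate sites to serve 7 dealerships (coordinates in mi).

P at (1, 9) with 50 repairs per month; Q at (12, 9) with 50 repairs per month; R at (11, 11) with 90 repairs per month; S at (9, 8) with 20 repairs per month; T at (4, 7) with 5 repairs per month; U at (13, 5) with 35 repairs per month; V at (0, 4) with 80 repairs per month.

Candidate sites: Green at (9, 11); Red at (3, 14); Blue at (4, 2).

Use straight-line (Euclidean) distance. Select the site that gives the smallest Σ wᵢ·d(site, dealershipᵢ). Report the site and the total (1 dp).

Total weighted distance at each candidate:
  Green (9, 11): total = 2029.1
  Red (3, 14): total = 3064.2
  Blue (4, 2): total = 2809.5
Minimum is at Green with total 2029.1 mi.

Green, total 2029.1 mi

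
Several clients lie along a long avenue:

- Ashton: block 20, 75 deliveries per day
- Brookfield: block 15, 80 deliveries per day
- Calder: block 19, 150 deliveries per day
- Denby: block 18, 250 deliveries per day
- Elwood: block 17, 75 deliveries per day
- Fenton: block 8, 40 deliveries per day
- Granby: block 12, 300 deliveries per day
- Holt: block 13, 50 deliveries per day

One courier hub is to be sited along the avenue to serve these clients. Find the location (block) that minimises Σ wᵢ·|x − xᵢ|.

For a sum of weighted absolute distances on a line, the optimum is the weighted median (not the mean). Total weight W = 1020; half-weight = 510.
Sort by position and accumulate weight:
  block 8 (Fenton, w=40) → cum 40
  block 12 (Granby, w=300) → cum 340
  block 13 (Holt, w=50) → cum 390
  block 15 (Brookfield, w=80) → cum 470
  block 17 (Elwood, w=75) → cum 545  ≥ 510 → median here
  block 18 (Denby, w=250) → cum 795
  block 19 (Calder, w=150) → cum 945
  block 20 (Ashton, w=75) → cum 1020
Optimal location: block 17.

x = 17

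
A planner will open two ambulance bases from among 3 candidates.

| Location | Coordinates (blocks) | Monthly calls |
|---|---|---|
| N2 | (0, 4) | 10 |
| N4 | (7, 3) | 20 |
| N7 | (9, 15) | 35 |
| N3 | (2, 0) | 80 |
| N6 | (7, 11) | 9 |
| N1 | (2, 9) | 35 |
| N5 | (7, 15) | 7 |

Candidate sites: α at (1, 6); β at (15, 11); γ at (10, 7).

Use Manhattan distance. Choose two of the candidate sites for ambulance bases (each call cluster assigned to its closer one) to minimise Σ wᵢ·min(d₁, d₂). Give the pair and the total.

{α, γ}, total 1325

Evaluate every pair (each demand assigned to the nearer of the two):
  {α, γ}: total = 1325
  {α, β}: total = 1416
  {β, γ}: total = 2275
Best pair: {α, γ} with total 1325.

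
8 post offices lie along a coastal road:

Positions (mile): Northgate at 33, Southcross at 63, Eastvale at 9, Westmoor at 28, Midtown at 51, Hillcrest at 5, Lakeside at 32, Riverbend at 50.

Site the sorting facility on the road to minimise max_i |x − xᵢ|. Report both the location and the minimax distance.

The 1-center on a line is the midpoint of the two extreme points: leftmost at 5, rightmost at 63.
Optimal location = (5 + 63)/2 = 34; maximum distance = (63 − 5)/2 = 29.

location 34, max distance 29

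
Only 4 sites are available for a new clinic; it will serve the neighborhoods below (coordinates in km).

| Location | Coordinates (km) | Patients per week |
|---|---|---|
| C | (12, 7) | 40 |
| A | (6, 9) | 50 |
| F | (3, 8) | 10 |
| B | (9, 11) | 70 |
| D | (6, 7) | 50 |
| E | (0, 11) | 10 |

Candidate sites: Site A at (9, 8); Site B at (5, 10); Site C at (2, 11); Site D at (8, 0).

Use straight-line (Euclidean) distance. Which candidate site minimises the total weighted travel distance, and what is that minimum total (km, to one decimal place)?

Total weighted distance at each candidate:
  Site A (9, 8): total = 807.6
  Site B (5, 10): total = 901.3
  Site C (2, 11): total = 1478.9
  Site D (8, 0): total = 2151.0
Minimum is at Site A with total 807.6 km.

Site A, total 807.6 km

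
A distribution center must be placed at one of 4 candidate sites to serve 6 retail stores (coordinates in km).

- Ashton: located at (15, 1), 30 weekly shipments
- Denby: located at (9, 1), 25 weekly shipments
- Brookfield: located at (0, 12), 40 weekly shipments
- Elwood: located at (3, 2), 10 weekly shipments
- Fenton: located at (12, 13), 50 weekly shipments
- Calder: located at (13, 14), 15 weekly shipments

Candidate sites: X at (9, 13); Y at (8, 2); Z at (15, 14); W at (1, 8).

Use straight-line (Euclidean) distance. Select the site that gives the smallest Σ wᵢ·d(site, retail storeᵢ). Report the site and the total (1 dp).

X, total 1401.9 km

Total weighted distance at each candidate:
  X (9, 13): total = 1401.9
  Y (8, 2): total = 1590.0
  Z (15, 14): total = 1711.1
  W (1, 8): total = 1768.9
Minimum is at X with total 1401.9 km.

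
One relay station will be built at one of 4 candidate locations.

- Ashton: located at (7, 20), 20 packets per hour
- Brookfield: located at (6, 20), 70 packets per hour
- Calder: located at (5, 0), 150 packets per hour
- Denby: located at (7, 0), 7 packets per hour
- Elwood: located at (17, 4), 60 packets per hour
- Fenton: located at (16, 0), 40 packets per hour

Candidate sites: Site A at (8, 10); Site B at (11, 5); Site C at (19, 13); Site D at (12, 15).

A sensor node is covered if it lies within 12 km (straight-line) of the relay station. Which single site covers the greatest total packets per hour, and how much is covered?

Coverage radius r = 12 km; a point is covered iff (Δx)²+(Δy)² ≤ 12² = 144.
  Site A (8, 10): covers {Ashton, Brookfield, Calder, Denby, Elwood} → 307
  Site B (11, 5): covers {Calder, Denby, Elwood, Fenton} → 257
  Site C (19, 13): covers {Elwood} → 60
  Site D (12, 15): covers {Ashton, Brookfield} → 90
Maximum coverage at Site A: 307 packets per hour.

Site A, covering 307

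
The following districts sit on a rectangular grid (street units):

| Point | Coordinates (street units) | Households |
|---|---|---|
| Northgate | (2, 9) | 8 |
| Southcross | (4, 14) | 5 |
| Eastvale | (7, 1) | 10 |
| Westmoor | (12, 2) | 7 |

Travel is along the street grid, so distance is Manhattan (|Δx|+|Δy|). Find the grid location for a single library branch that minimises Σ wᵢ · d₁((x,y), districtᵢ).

(7, 2)

Manhattan distance separates: Σwᵢ(|x−xᵢ|+|y−yᵢ|) = Σwᵢ|x−xᵢ| + Σwᵢ|y−yᵢ|, so x and y are optimised independently as 1-D weighted medians.
Total weight W = 30; half = 15.
x-coordinate, sorted with cumulative weight:
  x=2 (Northgate, w=8) cum 8
  x=4 (Southcross, w=5) cum 13
  x=7 (Eastvale, w=10) cum 23  ← median
  x=12 (Westmoor, w=7) cum 30
⇒ x* = 7
y-coordinate, sorted with cumulative weight:
  y=1 (Eastvale, w=10) cum 10
  y=2 (Westmoor, w=7) cum 17  ← median
  y=9 (Northgate, w=8) cum 25
  y=14 (Southcross, w=5) cum 30
⇒ y* = 2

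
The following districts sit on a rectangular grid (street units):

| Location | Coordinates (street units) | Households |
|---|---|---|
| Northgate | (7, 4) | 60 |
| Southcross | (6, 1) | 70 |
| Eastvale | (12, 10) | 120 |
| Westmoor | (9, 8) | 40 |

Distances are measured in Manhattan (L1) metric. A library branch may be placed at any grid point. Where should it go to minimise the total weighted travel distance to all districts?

Manhattan distance separates: Σwᵢ(|x−xᵢ|+|y−yᵢ|) = Σwᵢ|x−xᵢ| + Σwᵢ|y−yᵢ|, so x and y are optimised independently as 1-D weighted medians.
Total weight W = 290; half = 145.
x-coordinate, sorted with cumulative weight:
  x=6 (Southcross, w=70) cum 70
  x=7 (Northgate, w=60) cum 130
  x=9 (Westmoor, w=40) cum 170  ← median
  x=12 (Eastvale, w=120) cum 290
⇒ x* = 9
y-coordinate, sorted with cumulative weight:
  y=1 (Southcross, w=70) cum 70
  y=4 (Northgate, w=60) cum 130
  y=8 (Westmoor, w=40) cum 170  ← median
  y=10 (Eastvale, w=120) cum 290
⇒ y* = 8

(9, 8)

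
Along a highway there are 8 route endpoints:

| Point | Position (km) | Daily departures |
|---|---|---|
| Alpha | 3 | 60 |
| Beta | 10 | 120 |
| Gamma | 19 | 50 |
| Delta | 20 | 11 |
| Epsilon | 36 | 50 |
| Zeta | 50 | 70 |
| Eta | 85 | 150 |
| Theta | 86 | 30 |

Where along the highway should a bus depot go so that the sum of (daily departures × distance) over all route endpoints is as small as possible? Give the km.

x = 36

For a sum of weighted absolute distances on a line, the optimum is the weighted median (not the mean). Total weight W = 541; half-weight = 270.5.
Sort by position and accumulate weight:
  km 3 (Alpha, w=60) → cum 60
  km 10 (Beta, w=120) → cum 180
  km 19 (Gamma, w=50) → cum 230
  km 20 (Delta, w=11) → cum 241
  km 36 (Epsilon, w=50) → cum 291  ≥ 270.5 → median here
  km 50 (Zeta, w=70) → cum 361
  km 85 (Eta, w=150) → cum 511
  km 86 (Theta, w=30) → cum 541
Optimal location: km 36.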